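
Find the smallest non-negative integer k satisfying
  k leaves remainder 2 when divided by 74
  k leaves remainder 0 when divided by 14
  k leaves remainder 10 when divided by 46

Combine the congruences pairwise.
gcd(74, 14) = 2 and 2 | (0 − 2), so the pair is consistent; merging gives k ≡ 224 (mod 518), where 518 = lcm(74, 14).
gcd(518, 46) = 2 and 2 | (10 − 224), so the pair is consistent; merging gives k ≡ 4886 (mod 11914), where 11914 = lcm(518, 46).
The solution is unique modulo lcm(74, 14, 46) = 11914.

4886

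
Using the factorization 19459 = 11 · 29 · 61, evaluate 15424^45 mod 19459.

Mod 11: 15424 ≡ 2; by Fermat, exponent reduces to 45 mod 10 = 5; 2^5 ≡ 10 (mod 11).
Mod 29: 15424 ≡ 25; by Fermat, exponent reduces to 45 mod 28 = 17; 25^17 ≡ 23 (mod 29).
Mod 61: 15424 ≡ 52; 52^45 ≡ 60 (mod 61).
Combine by CRT: x ≡ 10 (mod 11), x ≡ 23 (mod 29), x ≡ 60 (mod 61) ⇒ x ≡ 4025 (mod 19459).

4025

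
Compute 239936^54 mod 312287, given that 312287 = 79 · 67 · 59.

230495

Mod 79: 239936 ≡ 13; 13^54 ≡ 52 (mod 79).
Mod 67: 239936 ≡ 9; 9^54 ≡ 15 (mod 67).
Mod 59: 239936 ≡ 42; 42^54 ≡ 41 (mod 59).
Combine by CRT: x ≡ 52 (mod 79), x ≡ 15 (mod 67), x ≡ 41 (mod 59) ⇒ x ≡ 230495 (mod 312287).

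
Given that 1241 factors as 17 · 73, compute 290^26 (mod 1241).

256

Mod 17: 290 ≡ 1; by Fermat, exponent reduces to 26 mod 16 = 10; 1^10 ≡ 1 (mod 17).
Mod 73: 290 ≡ 71; 71^26 ≡ 37 (mod 73).
Combine by CRT: x ≡ 1 (mod 17), x ≡ 37 (mod 73) ⇒ x ≡ 256 (mod 1241).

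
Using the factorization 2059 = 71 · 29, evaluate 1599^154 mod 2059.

Mod 71: 1599 ≡ 37; by Fermat, exponent reduces to 154 mod 70 = 14; 37^14 ≡ 1 (mod 71).
Mod 29: 1599 ≡ 4; by Fermat, exponent reduces to 154 mod 28 = 14; 4^14 ≡ 1 (mod 29).
Combine by CRT: x ≡ 1 (mod 71), x ≡ 1 (mod 29) ⇒ x ≡ 1 (mod 2059).

1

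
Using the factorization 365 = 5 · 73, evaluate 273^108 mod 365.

1

Mod 5: 273 ≡ 3; since 4 | 108, by Fermat 3^108 ≡ 1 (mod 5).
Mod 73: 273 ≡ 54; by Fermat, exponent reduces to 108 mod 72 = 36; 54^36 ≡ 1 (mod 73).
Combine by CRT: x ≡ 1 (mod 5), x ≡ 1 (mod 73) ⇒ x ≡ 1 (mod 365).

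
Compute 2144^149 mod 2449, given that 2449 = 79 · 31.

Mod 79: 2144 ≡ 11; by Fermat, exponent reduces to 149 mod 78 = 71; 11^71 ≡ 20 (mod 79).
Mod 31: 2144 ≡ 5; by Fermat, exponent reduces to 149 mod 30 = 29; 5^29 ≡ 25 (mod 31).
Combine by CRT: x ≡ 20 (mod 79), x ≡ 25 (mod 31) ⇒ x ≡ 1916 (mod 2449).

1916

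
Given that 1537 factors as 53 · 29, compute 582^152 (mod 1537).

1167

Mod 53: 582 ≡ 52; by Fermat, exponent reduces to 152 mod 52 = 48; 52^48 ≡ 1 (mod 53).
Mod 29: 582 ≡ 2; by Fermat, exponent reduces to 152 mod 28 = 12; 2^12 ≡ 7 (mod 29).
Combine by CRT: x ≡ 1 (mod 53), x ≡ 7 (mod 29) ⇒ x ≡ 1167 (mod 1537).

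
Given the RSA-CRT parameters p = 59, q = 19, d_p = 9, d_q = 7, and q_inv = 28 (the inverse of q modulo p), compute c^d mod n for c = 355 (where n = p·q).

m₁ = c^(d_p) mod p: c ≡ 1 (mod 59), and 1^9 mod 59 = 1.
m₂ = c^(d_q) mod q: c ≡ 13 (mod 19), and 13^7 mod 19 = 10.
h = q_inv·(m₁ − m₂) mod p = 28·(1 − 10) mod 59 = 43.
m = m₂ + h·q = 10 + 43·19 = 827.

827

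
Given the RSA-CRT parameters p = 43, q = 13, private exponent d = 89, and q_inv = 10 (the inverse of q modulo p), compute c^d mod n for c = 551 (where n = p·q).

213

d_p = d mod (p−1) = 89 mod 42 = 5; d_q = d mod (q−1) = 5.
m₁ = c^(d_p) mod p: c ≡ 35 (mod 43), and 35^5 mod 43 = 41.
m₂ = c^(d_q) mod q: c ≡ 5 (mod 13), and 5^5 mod 13 = 5.
h = q_inv·(m₁ − m₂) mod p = 10·(41 − 5) mod 43 = 16.
m = m₂ + h·q = 5 + 16·13 = 213.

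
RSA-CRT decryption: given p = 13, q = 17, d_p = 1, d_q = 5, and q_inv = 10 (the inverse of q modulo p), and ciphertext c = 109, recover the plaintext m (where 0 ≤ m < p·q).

96

m₁ = c^(d_p) mod p: c ≡ 5 (mod 13), and 5^1 mod 13 = 5.
m₂ = c^(d_q) mod q: c ≡ 7 (mod 17), and 7^5 mod 17 = 11.
h = q_inv·(m₁ − m₂) mod p = 10·(5 − 11) mod 13 = 5.
m = m₂ + h·q = 11 + 5·17 = 96.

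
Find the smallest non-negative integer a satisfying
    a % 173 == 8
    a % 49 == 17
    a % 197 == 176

From a ≡ 8 (mod 173) write a = 8 + 173t. Substituting into a ≡ 17 (mod 49) gives 173t ≡ 9 (mod 49), and since 26⁻¹ ≡ 17 (mod 49), t ≡ 6. Hence a ≡ 8 + 173·6 = 1046 (mod 8477).
From a ≡ 1046 (mod 8477) write a = 1046 + 8477t. Substituting into a ≡ 176 (mod 197) gives 8477t ≡ 115 (mod 197), and since 6⁻¹ ≡ 33 (mod 197), t ≡ 52. Hence a ≡ 1046 + 8477·52 = 441850 (mod 1669969).

441850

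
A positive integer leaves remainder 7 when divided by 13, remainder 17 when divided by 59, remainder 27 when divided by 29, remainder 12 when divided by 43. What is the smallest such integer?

The moduli are pairwise coprime; M = 13·59·29·43 = 956449.
M/13 = 73573; 73573 ≡ 6 (mod 13); 6·11 ≡ 1, so inverse 11.
M/59 = 16211; 16211 ≡ 45 (mod 59); 45·21 ≡ 1, so inverse 21.
M/29 = 32981; 32981 ≡ 8 (mod 29); 8·11 ≡ 1, so inverse 11.
M/43 = 22243; 22243 ≡ 12 (mod 43); 12·18 ≡ 1, so inverse 18.
n ≡ 7·73573·11 + 17·16211·21 + 27·32981·11 + 12·22243·18 = 26052293.
26052293 mod 956449 = 228170.

228170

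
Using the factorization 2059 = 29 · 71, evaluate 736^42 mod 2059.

Mod 29: 736 ≡ 11; by Fermat, exponent reduces to 42 mod 28 = 14; 11^14 ≡ 28 (mod 29).
Mod 71: 736 ≡ 26; 26^42 ≡ 1 (mod 71).
Combine by CRT: x ≡ 28 (mod 29), x ≡ 1 (mod 71) ⇒ x ≡ 782 (mod 2059).

782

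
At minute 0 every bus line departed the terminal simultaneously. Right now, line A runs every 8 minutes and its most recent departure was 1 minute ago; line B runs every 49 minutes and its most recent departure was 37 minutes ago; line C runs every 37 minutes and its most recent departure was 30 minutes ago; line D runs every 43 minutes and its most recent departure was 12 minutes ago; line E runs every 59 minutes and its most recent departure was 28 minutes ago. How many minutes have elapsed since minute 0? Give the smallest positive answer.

The moduli are pairwise coprime; N = 8·49·37·43·59 = 36796648.
N/8 = 4599581; 4599581 ≡ 5 (mod 8); 5·5 ≡ 1, so inverse 5.
N/49 = 750952; 750952 ≡ 27 (mod 49); 27·20 ≡ 1, so inverse 20.
N/37 = 994504; 994504 ≡ 18 (mod 37); 18·35 ≡ 1, so inverse 35.
N/43 = 855736; 855736 ≡ 36 (mod 43); 36·6 ≡ 1, so inverse 6.
N/59 = 623672; 623672 ≡ 42 (mod 59); 42·52 ≡ 1, so inverse 52.
t ≡ 1·4599581·5 + 37·750952·20 + 30·994504·35 + 12·855736·6 + 28·623672·52 = 2592611009.
2592611009 mod 36796648 = 16845649.

16845649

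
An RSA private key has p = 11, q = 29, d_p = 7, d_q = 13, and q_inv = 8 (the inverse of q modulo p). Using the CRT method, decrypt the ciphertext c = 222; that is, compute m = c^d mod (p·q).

m₁ = c^(d_p) mod p: c ≡ 2 (mod 11), and 2^7 mod 11 = 7.
m₂ = c^(d_q) mod q: c ≡ 19 (mod 29), and 19^13 mod 29 = 3.
h = q_inv·(m₁ − m₂) mod p = 8·(7 − 3) mod 11 = 10.
m = m₂ + h·q = 3 + 10·29 = 293.

293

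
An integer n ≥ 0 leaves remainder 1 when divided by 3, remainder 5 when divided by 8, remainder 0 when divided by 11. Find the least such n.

253

The moduli are pairwise coprime; M = 3·8·11 = 264.
M/3 = 88; 88 ≡ 1 (mod 3), inverse 1.
M/8 = 33; 33 ≡ 1 (mod 8), inverse 1.
M/11 = 24; 24 ≡ 2 (mod 11); 2·6 ≡ 1, so inverse 6.
n ≡ 1·88·1 + 5·33·1 + 0·24·6 = 253.
253 mod 264 = 253.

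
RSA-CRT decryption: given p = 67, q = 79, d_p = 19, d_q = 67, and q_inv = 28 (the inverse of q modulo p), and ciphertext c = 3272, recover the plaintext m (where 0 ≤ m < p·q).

m₁ = c^(d_p) mod p: c ≡ 56 (mod 67), and 56^19 mod 67 = 33.
m₂ = c^(d_q) mod q: c ≡ 33 (mod 79), and 33^67 mod 79 = 17.
h = q_inv·(m₁ − m₂) mod p = 28·(33 − 17) mod 67 = 46.
m = m₂ + h·q = 17 + 46·79 = 3651.

3651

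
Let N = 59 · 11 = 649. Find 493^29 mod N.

60

Mod 59: 493 ≡ 21; 21^29 ≡ 1 (mod 59).
Mod 11: 493 ≡ 9; by Fermat, exponent reduces to 29 mod 10 = 9; 9^9 ≡ 5 (mod 11).
Combine by CRT: x ≡ 1 (mod 59), x ≡ 5 (mod 11) ⇒ x ≡ 60 (mod 649).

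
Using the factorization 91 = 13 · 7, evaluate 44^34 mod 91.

51

Mod 13: 44 ≡ 5; by Fermat, exponent reduces to 34 mod 12 = 10; 5^10 ≡ 12 (mod 13).
Mod 7: 44 ≡ 2; by Fermat, exponent reduces to 34 mod 6 = 4; 2^4 ≡ 2 (mod 7).
Combine by CRT: x ≡ 12 (mod 13), x ≡ 2 (mod 7) ⇒ x ≡ 51 (mod 91).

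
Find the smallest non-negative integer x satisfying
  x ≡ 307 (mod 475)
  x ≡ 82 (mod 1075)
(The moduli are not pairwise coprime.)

18357

gcd(475, 1075) = 25 and 25 | (82 − 307), so the pair is consistent; merging gives x ≡ 18357 (mod 20425), where 20425 = lcm(475, 1075).
The solution is unique modulo lcm(475, 1075) = 20425.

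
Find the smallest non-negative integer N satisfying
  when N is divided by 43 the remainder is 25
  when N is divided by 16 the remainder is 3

From N ≡ 25 (mod 43) write N = 25 + 43t. Substituting into N ≡ 3 (mod 16) gives 43t ≡ 10 (mod 16), and since 11⁻¹ ≡ 3 (mod 16), t ≡ 14. Hence N ≡ 25 + 43·14 = 627 (mod 688).

627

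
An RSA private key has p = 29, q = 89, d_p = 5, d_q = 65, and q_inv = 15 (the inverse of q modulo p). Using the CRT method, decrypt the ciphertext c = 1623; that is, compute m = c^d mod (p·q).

695

m₁ = c^(d_p) mod p: c ≡ 28 (mod 29), and 28^5 mod 29 = 28.
m₂ = c^(d_q) mod q: c ≡ 21 (mod 89), and 21^65 mod 89 = 72.
h = q_inv·(m₁ − m₂) mod p = 15·(28 − 72) mod 29 = 7.
m = m₂ + h·q = 72 + 7·89 = 695.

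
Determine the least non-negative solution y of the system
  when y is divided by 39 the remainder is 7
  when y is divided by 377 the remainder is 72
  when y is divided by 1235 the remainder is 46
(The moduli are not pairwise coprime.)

gcd(39, 377) = 13 and 13 | (72 − 7), so the pair is consistent; merging gives y ≡ 826 (mod 1131), where 1131 = lcm(39, 377).
gcd(1131, 1235) = 13 and 13 | (46 − 826), so the pair is consistent; merging gives y ≡ 63031 (mod 107445), where 107445 = lcm(1131, 1235).
The solution is unique modulo lcm(39, 377, 1235) = 107445.

63031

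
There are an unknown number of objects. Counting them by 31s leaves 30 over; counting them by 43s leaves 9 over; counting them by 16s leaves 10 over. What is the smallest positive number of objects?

9082

From N ≡ 30 (mod 31) write N = 30 + 31t. Substituting into N ≡ 9 (mod 43) gives 31t ≡ 22 (mod 43), and since 31⁻¹ ≡ 25 (mod 43), t ≡ 34. Hence N ≡ 30 + 31·34 = 1084 (mod 1333).
From N ≡ 1084 (mod 1333) write N = 1084 + 1333t. Substituting into N ≡ 10 (mod 16) gives 1333t ≡ 14 (mod 16), and since 5⁻¹ ≡ 13 (mod 16), t ≡ 6. Hence N ≡ 1084 + 1333·6 = 9082 (mod 21328).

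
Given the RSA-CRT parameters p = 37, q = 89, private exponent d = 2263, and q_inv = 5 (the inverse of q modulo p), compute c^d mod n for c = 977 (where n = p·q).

2681

d_p = d mod (p−1) = 2263 mod 36 = 31; d_q = d mod (q−1) = 63.
m₁ = c^(d_p) mod p: c ≡ 15 (mod 37), and 15^31 mod 37 = 17.
m₂ = c^(d_q) mod q: c ≡ 87 (mod 89), and 87^63 mod 89 = 11.
h = q_inv·(m₁ − m₂) mod p = 5·(17 − 11) mod 37 = 30.
m = m₂ + h·q = 11 + 30·89 = 2681.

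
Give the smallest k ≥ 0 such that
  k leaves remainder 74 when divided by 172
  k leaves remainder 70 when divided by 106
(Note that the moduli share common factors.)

Combine the congruences pairwise.
gcd(172, 106) = 2 and 2 | (70 − 74), so the pair is consistent; merging gives k ≡ 2826 (mod 9116), where 9116 = lcm(172, 106).
The solution is unique modulo lcm(172, 106) = 9116.

2826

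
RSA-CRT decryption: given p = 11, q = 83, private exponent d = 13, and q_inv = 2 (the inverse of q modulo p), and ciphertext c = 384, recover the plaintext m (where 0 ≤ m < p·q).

d_p = d mod (p−1) = 13 mod 10 = 3; d_q = d mod (q−1) = 13.
m₁ = c^(d_p) mod p: c ≡ 10 (mod 11), and 10^3 mod 11 = 10.
m₂ = c^(d_q) mod q: c ≡ 52 (mod 83), and 52^13 mod 83 = 79.
h = q_inv·(m₁ − m₂) mod p = 2·(10 − 79) mod 11 = 5.
m = m₂ + h·q = 79 + 5·83 = 494.

494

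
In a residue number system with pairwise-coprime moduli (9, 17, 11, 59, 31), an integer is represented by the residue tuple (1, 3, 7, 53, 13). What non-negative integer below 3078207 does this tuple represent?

The moduli are pairwise coprime; N = 9·17·11·59·31 = 3078207.
N/9 = 342023; 342023 ≡ 5 (mod 9); 5·2 ≡ 1, so inverse 2.
N/17 = 181071; 181071 ≡ 4 (mod 17); 4·13 ≡ 1, so inverse 13.
N/11 = 279837; 279837 ≡ 8 (mod 11); 8·7 ≡ 1, so inverse 7.
N/59 = 52173; 52173 ≡ 17 (mod 59); 17·7 ≡ 1, so inverse 7.
N/31 = 99297; 99297 ≡ 4 (mod 31); 4·8 ≡ 1, so inverse 8.
x ≡ 1·342023·2 + 3·181071·13 + 7·279837·7 + 53·52173·7 + 13·99297·8 = 51140899.
51140899 mod 3078207 = 1889587.

1889587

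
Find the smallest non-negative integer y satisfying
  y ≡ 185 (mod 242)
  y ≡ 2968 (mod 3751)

Combine the congruences pairwise.
gcd(242, 3751) = 121 and 121 | (2968 − 185), so the pair is consistent; merging gives y ≡ 6719 (mod 7502), where 7502 = lcm(242, 3751).
The solution is unique modulo lcm(242, 3751) = 7502.

6719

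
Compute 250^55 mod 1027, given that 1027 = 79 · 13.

Mod 79: 250 ≡ 13; 13^55 ≡ 44 (mod 79).
Mod 13: 250 ≡ 3; by Fermat, exponent reduces to 55 mod 12 = 7; 3^7 ≡ 3 (mod 13).
Combine by CRT: x ≡ 44 (mod 79), x ≡ 3 (mod 13) ⇒ x ≡ 913 (mod 1027).

913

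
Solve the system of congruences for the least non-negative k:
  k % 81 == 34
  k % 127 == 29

From k ≡ 34 (mod 81) write k = 34 + 81t. Substituting into k ≡ 29 (mod 127) gives 81t ≡ 122 (mod 127), and since 81⁻¹ ≡ 69 (mod 127), t ≡ 36. Hence k ≡ 34 + 81·36 = 2950 (mod 10287).

2950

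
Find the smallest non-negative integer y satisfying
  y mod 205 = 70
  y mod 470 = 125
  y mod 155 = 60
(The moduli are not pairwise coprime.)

gcd(205, 470) = 5 and 5 | (125 − 70), so the pair is consistent; merging gives y ≡ 10935 (mod 19270), where 19270 = lcm(205, 470).
gcd(19270, 155) = 5 and 5 | (60 − 10935), so the pair is consistent; merging gives y ≡ 299985 (mod 597370), where 597370 = lcm(19270, 155).
The solution is unique modulo lcm(205, 470, 155) = 597370.

299985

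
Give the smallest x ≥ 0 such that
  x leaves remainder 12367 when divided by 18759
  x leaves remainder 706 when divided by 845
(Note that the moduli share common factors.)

Combine the congruences pairwise.
gcd(18759, 845) = 169 and 169 | (706 − 12367), so the pair is consistent; merging gives x ≡ 31126 (mod 93795), where 93795 = lcm(18759, 845).
The solution is unique modulo lcm(18759, 845) = 93795.

31126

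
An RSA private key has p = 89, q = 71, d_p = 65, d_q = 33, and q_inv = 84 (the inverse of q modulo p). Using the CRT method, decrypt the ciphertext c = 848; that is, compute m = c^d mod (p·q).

4859

m₁ = c^(d_p) mod p: c ≡ 47 (mod 89), and 47^65 mod 89 = 53.
m₂ = c^(d_q) mod q: c ≡ 67 (mod 71), and 67^33 mod 71 = 31.
h = q_inv·(m₁ − m₂) mod p = 84·(53 − 31) mod 89 = 68.
m = m₂ + h·q = 31 + 68·71 = 4859.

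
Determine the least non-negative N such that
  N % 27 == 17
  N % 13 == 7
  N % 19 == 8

3257

The moduli are pairwise coprime; M = 27·13·19 = 6669.
M/27 = 247; 247 ≡ 4 (mod 27); 4·7 ≡ 1, so inverse 7.
M/13 = 513; 513 ≡ 6 (mod 13); 6·11 ≡ 1, so inverse 11.
M/19 = 351; 351 ≡ 9 (mod 19); 9·17 ≡ 1, so inverse 17.
N ≡ 17·247·7 + 7·513·11 + 8·351·17 = 116630.
116630 mod 6669 = 3257.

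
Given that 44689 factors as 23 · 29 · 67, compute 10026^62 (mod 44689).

Mod 23: 10026 ≡ 21; by Fermat, exponent reduces to 62 mod 22 = 18; 21^18 ≡ 13 (mod 23).
Mod 29: 10026 ≡ 21; by Fermat, exponent reduces to 62 mod 28 = 6; 21^6 ≡ 13 (mod 29).
Mod 67: 10026 ≡ 43; 43^62 ≡ 25 (mod 67).
Combine by CRT: x ≡ 13 (mod 23), x ≡ 13 (mod 29), x ≡ 25 (mod 67) ⇒ x ≡ 42034 (mod 44689).

42034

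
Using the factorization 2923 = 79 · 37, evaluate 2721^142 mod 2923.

1945

Mod 79: 2721 ≡ 35; by Fermat, exponent reduces to 142 mod 78 = 64; 35^64 ≡ 49 (mod 79).
Mod 37: 2721 ≡ 20; by Fermat, exponent reduces to 142 mod 36 = 34; 20^34 ≡ 21 (mod 37).
Combine by CRT: x ≡ 49 (mod 79), x ≡ 21 (mod 37) ⇒ x ≡ 1945 (mod 2923).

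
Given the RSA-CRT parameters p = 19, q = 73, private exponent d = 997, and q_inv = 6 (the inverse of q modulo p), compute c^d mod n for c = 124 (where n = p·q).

d_p = d mod (p−1) = 997 mod 18 = 7; d_q = d mod (q−1) = 61.
m₁ = c^(d_p) mod p: c ≡ 10 (mod 19), and 10^7 mod 19 = 15.
m₂ = c^(d_q) mod q: c ≡ 51 (mod 73), and 51^61 mod 73 = 22.
h = q_inv·(m₁ − m₂) mod p = 6·(15 − 22) mod 19 = 15.
m = m₂ + h·q = 22 + 15·73 = 1117.

1117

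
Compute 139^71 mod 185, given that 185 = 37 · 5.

Mod 37: 139 ≡ 28; by Fermat, exponent reduces to 71 mod 36 = 35; 28^35 ≡ 4 (mod 37).
Mod 5: 139 ≡ 4; by Fermat, exponent reduces to 71 mod 4 = 3; 4^3 ≡ 4 (mod 5).
Combine by CRT: x ≡ 4 (mod 37), x ≡ 4 (mod 5) ⇒ x ≡ 4 (mod 185).

4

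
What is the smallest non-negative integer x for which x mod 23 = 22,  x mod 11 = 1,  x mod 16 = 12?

2828

The moduli are pairwise coprime; N = 23·11·16 = 4048.
N/23 = 176; 176 ≡ 15 (mod 23); 15·20 ≡ 1, so inverse 20.
N/11 = 368; 368 ≡ 5 (mod 11); 5·9 ≡ 1, so inverse 9.
N/16 = 253; 253 ≡ 13 (mod 16); 13·5 ≡ 1, so inverse 5.
x ≡ 22·176·20 + 1·368·9 + 12·253·5 = 95932.
95932 mod 4048 = 2828.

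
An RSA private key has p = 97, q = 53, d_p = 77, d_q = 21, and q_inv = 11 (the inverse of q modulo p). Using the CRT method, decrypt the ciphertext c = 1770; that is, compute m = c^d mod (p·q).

m₁ = c^(d_p) mod p: c ≡ 24 (mod 97), and 24^77 mod 97 = 88.
m₂ = c^(d_q) mod q: c ≡ 21 (mod 53), and 21^21 mod 53 = 51.
h = q_inv·(m₁ − m₂) mod p = 11·(88 − 51) mod 97 = 19.
m = m₂ + h·q = 51 + 19·53 = 1058.

1058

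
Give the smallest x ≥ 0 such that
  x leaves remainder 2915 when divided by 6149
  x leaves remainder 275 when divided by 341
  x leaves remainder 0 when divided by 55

433345

gcd(6149, 341) = 11 and 11 | (275 − 2915), so the pair is consistent; merging gives x ≡ 52107 (mod 190619), where 190619 = lcm(6149, 341).
gcd(190619, 55) = 11 and 11 | (0 − 52107), so the pair is consistent; merging gives x ≡ 433345 (mod 953095), where 953095 = lcm(190619, 55).
The solution is unique modulo lcm(6149, 341, 55) = 953095.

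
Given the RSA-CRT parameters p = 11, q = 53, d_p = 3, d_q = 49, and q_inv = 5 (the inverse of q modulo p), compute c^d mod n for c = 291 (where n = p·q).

257

m₁ = c^(d_p) mod p: c ≡ 5 (mod 11), and 5^3 mod 11 = 4.
m₂ = c^(d_q) mod q: c ≡ 26 (mod 53), and 26^49 mod 53 = 45.
h = q_inv·(m₁ − m₂) mod p = 5·(4 − 45) mod 11 = 4.
m = m₂ + h·q = 45 + 4·53 = 257.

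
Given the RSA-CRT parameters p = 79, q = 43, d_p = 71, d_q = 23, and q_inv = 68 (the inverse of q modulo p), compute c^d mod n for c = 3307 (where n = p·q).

m₁ = c^(d_p) mod p: c ≡ 68 (mod 79), and 68^71 mod 79 = 59.
m₂ = c^(d_q) mod q: c ≡ 39 (mod 43), and 39^23 mod 43 = 27.
h = q_inv·(m₁ − m₂) mod p = 68·(59 − 27) mod 79 = 43.
m = m₂ + h·q = 27 + 43·43 = 1876.

1876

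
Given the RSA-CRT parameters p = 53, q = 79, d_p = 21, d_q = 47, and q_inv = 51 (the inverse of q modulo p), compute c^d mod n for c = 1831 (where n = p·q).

938

m₁ = c^(d_p) mod p: c ≡ 29 (mod 53), and 29^21 mod 53 = 37.
m₂ = c^(d_q) mod q: c ≡ 14 (mod 79), and 14^47 mod 79 = 69.
h = q_inv·(m₁ − m₂) mod p = 51·(37 − 69) mod 53 = 11.
m = m₂ + h·q = 69 + 11·79 = 938.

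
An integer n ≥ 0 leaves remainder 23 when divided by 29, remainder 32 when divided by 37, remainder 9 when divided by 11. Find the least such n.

Combine the congruences pairwise.
From n ≡ 23 (mod 29) write n = 23 + 29t. Substituting into n ≡ 32 (mod 37) gives 29t ≡ 9 (mod 37), and since 29⁻¹ ≡ 23 (mod 37), t ≡ 22. Hence n ≡ 23 + 29·22 = 661 (mod 1073).
From n ≡ 661 (mod 1073) write n = 661 + 1073t. Substituting into n ≡ 9 (mod 11) gives 1073t ≡ 8 (mod 11), and since 6⁻¹ ≡ 2 (mod 11), t ≡ 5. Hence n ≡ 661 + 1073·5 = 6026 (mod 11803).

6026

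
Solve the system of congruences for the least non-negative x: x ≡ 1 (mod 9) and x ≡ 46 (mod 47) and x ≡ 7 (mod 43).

The moduli are pairwise coprime; N = 9·47·43 = 18189.
N/9 = 2021; 2021 ≡ 5 (mod 9); 5·2 ≡ 1, so inverse 2.
N/47 = 387; 387 ≡ 11 (mod 47); 11·30 ≡ 1, so inverse 30.
N/43 = 423; 423 ≡ 36 (mod 43); 36·6 ≡ 1, so inverse 6.
x ≡ 1·2021·2 + 46·387·30 + 7·423·6 = 555868.
555868 mod 18189 = 10198.

10198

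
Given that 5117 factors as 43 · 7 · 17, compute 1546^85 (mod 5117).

Mod 43: 1546 ≡ 41; by Fermat, exponent reduces to 85 mod 42 = 1; 41^1 ≡ 41 (mod 43).
Mod 7: 1546 ≡ 6; by Fermat, exponent reduces to 85 mod 6 = 1; 6^1 ≡ 6 (mod 7).
Mod 17: 1546 ≡ 16; by Fermat, exponent reduces to 85 mod 16 = 5; 16^5 ≡ 16 (mod 17).
Combine by CRT: x ≡ 41 (mod 43), x ≡ 6 (mod 7), x ≡ 16 (mod 17) ⇒ x ≡ 1546 (mod 5117).

1546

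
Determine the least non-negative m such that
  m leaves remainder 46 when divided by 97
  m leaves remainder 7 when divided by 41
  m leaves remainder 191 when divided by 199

264662

Combine the congruences pairwise.
From m ≡ 46 (mod 97) write m = 46 + 97t. Substituting into m ≡ 7 (mod 41) gives 97t ≡ 2 (mod 41), and since 15⁻¹ ≡ 11 (mod 41), t ≡ 22. Hence m ≡ 46 + 97·22 = 2180 (mod 3977).
From m ≡ 2180 (mod 3977) write m = 2180 + 3977t. Substituting into m ≡ 191 (mod 199) gives 3977t ≡ 1 (mod 199), and since 196⁻¹ ≡ 66 (mod 199), t ≡ 66. Hence m ≡ 2180 + 3977·66 = 264662 (mod 791423).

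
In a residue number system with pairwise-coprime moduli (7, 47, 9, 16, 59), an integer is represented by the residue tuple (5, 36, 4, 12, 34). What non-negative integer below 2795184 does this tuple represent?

Combine the congruences pairwise.
From x ≡ 5 (mod 7) write x = 5 + 7t. Substituting into x ≡ 36 (mod 47) gives 7t ≡ 31 (mod 47), and since 7⁻¹ ≡ 27 (mod 47), t ≡ 38. Hence x ≡ 5 + 7·38 = 271 (mod 329).
From x ≡ 271 (mod 329) write x = 271 + 329t. Substituting into x ≡ 4 (mod 9) gives 329t ≡ 3 (mod 9), and since 5⁻¹ ≡ 2 (mod 9), t ≡ 6. Hence x ≡ 271 + 329·6 = 2245 (mod 2961).
From x ≡ 2245 (mod 2961) write x = 2245 + 2961t. Substituting into x ≡ 12 (mod 16) gives 2961t ≡ 7 (mod 16), and since 1⁻¹ ≡ 1 (mod 16), t ≡ 7. Hence x ≡ 2245 + 2961·7 = 22972 (mod 47376).
From x ≡ 22972 (mod 47376) write x = 22972 + 47376t. Substituting into x ≡ 34 (mod 59) gives 47376t ≡ 13 (mod 59), and since 58⁻¹ ≡ 58 (mod 59), t ≡ 46. Hence x ≡ 22972 + 47376·46 = 2202268 (mod 2795184).

2202268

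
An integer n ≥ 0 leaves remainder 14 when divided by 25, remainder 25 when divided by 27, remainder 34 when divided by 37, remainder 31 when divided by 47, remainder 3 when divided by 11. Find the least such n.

6530164

The moduli are pairwise coprime; M = 25·27·37·47·11 = 12912075.
M/25 = 516483; 516483 ≡ 8 (mod 25); 8·22 ≡ 1, so inverse 22.
M/27 = 478225; 478225 ≡ 1 (mod 27), inverse 1.
M/37 = 348975; 348975 ≡ 28 (mod 37); 28·4 ≡ 1, so inverse 4.
M/47 = 274725; 274725 ≡ 10 (mod 47); 10·33 ≡ 1, so inverse 33.
M/11 = 1173825; 1173825 ≡ 4 (mod 11); 4·3 ≡ 1, so inverse 3.
n ≡ 14·516483·22 + 25·478225·1 + 34·348975·4 + 31·274725·33 + 3·1173825·3 = 510101089.
510101089 mod 12912075 = 6530164.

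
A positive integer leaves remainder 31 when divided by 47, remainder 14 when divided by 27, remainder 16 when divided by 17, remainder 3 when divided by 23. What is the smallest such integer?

60332

From x ≡ 31 (mod 47) write x = 31 + 47t. Substituting into x ≡ 14 (mod 27) gives 47t ≡ 10 (mod 27), and since 20⁻¹ ≡ 23 (mod 27), t ≡ 14. Hence x ≡ 31 + 47·14 = 689 (mod 1269).
From x ≡ 689 (mod 1269) write x = 689 + 1269t. Substituting into x ≡ 16 (mod 17) gives 1269t ≡ 7 (mod 17), and since 11⁻¹ ≡ 14 (mod 17), t ≡ 13. Hence x ≡ 689 + 1269·13 = 17186 (mod 21573).
From x ≡ 17186 (mod 21573) write x = 17186 + 21573t. Substituting into x ≡ 3 (mod 23) gives 21573t ≡ 21 (mod 23), and since 22⁻¹ ≡ 22 (mod 23), t ≡ 2. Hence x ≡ 17186 + 21573·2 = 60332 (mod 496179).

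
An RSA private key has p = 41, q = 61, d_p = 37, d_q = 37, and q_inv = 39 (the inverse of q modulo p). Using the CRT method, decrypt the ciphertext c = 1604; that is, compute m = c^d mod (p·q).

m₁ = c^(d_p) mod p: c ≡ 5 (mod 41), and 5^37 mod 41 = 21.
m₂ = c^(d_q) mod q: c ≡ 18 (mod 61), and 18^37 mod 61 = 2.
h = q_inv·(m₁ − m₂) mod p = 39·(21 − 2) mod 41 = 3.
m = m₂ + h·q = 2 + 3·61 = 185.

185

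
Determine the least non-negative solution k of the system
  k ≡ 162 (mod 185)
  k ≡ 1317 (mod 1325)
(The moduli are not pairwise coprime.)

23842

gcd(185, 1325) = 5 and 5 | (1317 − 162), so the pair is consistent; merging gives k ≡ 23842 (mod 49025), where 49025 = lcm(185, 1325).
The solution is unique modulo lcm(185, 1325) = 49025.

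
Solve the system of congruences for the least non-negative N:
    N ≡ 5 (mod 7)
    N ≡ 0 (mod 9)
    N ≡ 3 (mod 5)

243

From N ≡ 5 (mod 7) write N = 5 + 7t. Substituting into N ≡ 0 (mod 9) gives 7t ≡ 4 (mod 9), and since 7⁻¹ ≡ 4 (mod 9), t ≡ 7. Hence N ≡ 5 + 7·7 = 54 (mod 63).
From N ≡ 54 (mod 63) write N = 54 + 63t. Substituting into N ≡ 3 (mod 5) gives 63t ≡ 4 (mod 5), and since 3⁻¹ ≡ 2 (mod 5), t ≡ 3. Hence N ≡ 54 + 63·3 = 243 (mod 315).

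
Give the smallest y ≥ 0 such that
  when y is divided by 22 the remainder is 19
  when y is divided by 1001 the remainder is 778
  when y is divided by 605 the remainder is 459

71849

gcd(22, 1001) = 11 and 11 | (778 − 19), so the pair is consistent; merging gives y ≡ 1779 (mod 2002), where 2002 = lcm(22, 1001).
gcd(2002, 605) = 11 and 11 | (459 − 1779), so the pair is consistent; merging gives y ≡ 71849 (mod 110110), where 110110 = lcm(2002, 605).
The solution is unique modulo lcm(22, 1001, 605) = 110110.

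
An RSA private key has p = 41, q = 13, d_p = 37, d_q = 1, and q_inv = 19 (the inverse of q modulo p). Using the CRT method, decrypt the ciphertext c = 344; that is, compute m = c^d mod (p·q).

461

m₁ = c^(d_p) mod p: c ≡ 16 (mod 41), and 16^37 mod 41 = 10.
m₂ = c^(d_q) mod q: c ≡ 6 (mod 13), and 6^1 mod 13 = 6.
h = q_inv·(m₁ − m₂) mod p = 19·(10 − 6) mod 41 = 35.
m = m₂ + h·q = 6 + 35·13 = 461.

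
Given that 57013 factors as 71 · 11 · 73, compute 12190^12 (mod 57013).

Mod 71: 12190 ≡ 49; 49^12 ≡ 16 (mod 71).
Mod 11: 12190 ≡ 2; by Fermat, exponent reduces to 12 mod 10 = 2; 2^2 ≡ 4 (mod 11).
Mod 73: 12190 ≡ 72; 72^12 ≡ 1 (mod 73).
Combine by CRT: x ≡ 16 (mod 71), x ≡ 4 (mod 11), x ≡ 1 (mod 73) ⇒ x ≡ 29055 (mod 57013).

29055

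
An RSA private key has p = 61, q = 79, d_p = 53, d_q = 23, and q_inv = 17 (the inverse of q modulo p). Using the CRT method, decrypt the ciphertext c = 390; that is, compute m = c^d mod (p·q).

2951

m₁ = c^(d_p) mod p: c ≡ 24 (mod 61), and 24^53 mod 61 = 23.
m₂ = c^(d_q) mod q: c ≡ 74 (mod 79), and 74^23 mod 79 = 28.
h = q_inv·(m₁ − m₂) mod p = 17·(23 − 28) mod 61 = 37.
m = m₂ + h·q = 28 + 37·79 = 2951.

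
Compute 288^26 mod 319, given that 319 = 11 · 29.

Mod 11: 288 ≡ 2; by Fermat, exponent reduces to 26 mod 10 = 6; 2^6 ≡ 9 (mod 11).
Mod 29: 288 ≡ 27; 27^26 ≡ 22 (mod 29).
Combine by CRT: x ≡ 9 (mod 11), x ≡ 22 (mod 29) ⇒ x ≡ 196 (mod 319).

196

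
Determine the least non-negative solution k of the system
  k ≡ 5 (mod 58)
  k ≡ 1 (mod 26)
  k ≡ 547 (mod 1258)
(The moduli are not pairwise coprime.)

164087

Combine the congruences pairwise.
gcd(58, 26) = 2 and 2 | (1 − 5), so the pair is consistent; merging gives k ≡ 469 (mod 754), where 754 = lcm(58, 26).
gcd(754, 1258) = 2 and 2 | (547 − 469), so the pair is consistent; merging gives k ≡ 164087 (mod 474266), where 474266 = lcm(754, 1258).
The solution is unique modulo lcm(58, 26, 1258) = 474266.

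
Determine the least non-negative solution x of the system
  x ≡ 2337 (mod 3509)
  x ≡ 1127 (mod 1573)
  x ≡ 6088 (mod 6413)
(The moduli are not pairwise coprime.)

826952

gcd(3509, 1573) = 121 and 121 | (1127 − 2337), so the pair is consistent; merging gives x ≡ 5846 (mod 45617), where 45617 = lcm(3509, 1573).
gcd(45617, 6413) = 121 and 121 | (6088 − 5846), so the pair is consistent; merging gives x ≡ 826952 (mod 2417701), where 2417701 = lcm(45617, 6413).
The solution is unique modulo lcm(3509, 1573, 6413) = 2417701.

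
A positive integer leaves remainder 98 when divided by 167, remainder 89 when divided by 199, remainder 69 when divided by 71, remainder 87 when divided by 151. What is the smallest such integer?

Combine the congruences pairwise.
From N ≡ 98 (mod 167) write N = 98 + 167t. Substituting into N ≡ 89 (mod 199) gives 167t ≡ 190 (mod 199), and since 167⁻¹ ≡ 143 (mod 199), t ≡ 106. Hence N ≡ 98 + 167·106 = 17800 (mod 33233).
From N ≡ 17800 (mod 33233) write N = 17800 + 33233t. Substituting into N ≡ 69 (mod 71) gives 33233t ≡ 19 (mod 71), and since 5⁻¹ ≡ 57 (mod 71), t ≡ 18. Hence N ≡ 17800 + 33233·18 = 615994 (mod 2359543).
From N ≡ 615994 (mod 2359543) write N = 615994 + 2359543t. Substituting into N ≡ 87 (mod 151) gives 2359543t ≡ 22 (mod 151), and since 17⁻¹ ≡ 80 (mod 151), t ≡ 99. Hence N ≡ 615994 + 2359543·99 = 234210751 (mod 356290993).

234210751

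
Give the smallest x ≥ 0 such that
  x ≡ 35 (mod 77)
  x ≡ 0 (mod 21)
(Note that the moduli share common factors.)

189

gcd(77, 21) = 7 and 7 | (0 − 35), so the pair is consistent; merging gives x ≡ 189 (mod 231), where 231 = lcm(77, 21).
The solution is unique modulo lcm(77, 21) = 231.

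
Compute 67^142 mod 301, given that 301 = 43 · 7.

Mod 43: 67 ≡ 24; by Fermat, exponent reduces to 142 mod 42 = 16; 24^16 ≡ 10 (mod 43).
Mod 7: 67 ≡ 4; by Fermat, exponent reduces to 142 mod 6 = 4; 4^4 ≡ 4 (mod 7).
Combine by CRT: x ≡ 10 (mod 43), x ≡ 4 (mod 7) ⇒ x ≡ 53 (mod 301).

53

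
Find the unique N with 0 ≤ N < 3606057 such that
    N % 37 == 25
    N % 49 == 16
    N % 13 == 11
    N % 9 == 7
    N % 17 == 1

1206151

Combine the congruences pairwise.
From N ≡ 25 (mod 37) write N = 25 + 37t. Substituting into N ≡ 16 (mod 49) gives 37t ≡ 40 (mod 49), and since 37⁻¹ ≡ 4 (mod 49), t ≡ 13. Hence N ≡ 25 + 37·13 = 506 (mod 1813).
From N ≡ 506 (mod 1813) write N = 506 + 1813t. Substituting into N ≡ 11 (mod 13) gives 1813t ≡ 12 (mod 13), and since 6⁻¹ ≡ 11 (mod 13), t ≡ 2. Hence N ≡ 506 + 1813·2 = 4132 (mod 23569).
From N ≡ 4132 (mod 23569) write N = 4132 + 23569t. Substituting into N ≡ 7 (mod 9) gives 23569t ≡ 6 (mod 9), and since 7⁻¹ ≡ 4 (mod 9), t ≡ 6. Hence N ≡ 4132 + 23569·6 = 145546 (mod 212121).
From N ≡ 145546 (mod 212121) write N = 145546 + 212121t. Substituting into N ≡ 1 (mod 17) gives 212121t ≡ 9 (mod 17), and since 12⁻¹ ≡ 10 (mod 17), t ≡ 5. Hence N ≡ 145546 + 212121·5 = 1206151 (mod 3606057).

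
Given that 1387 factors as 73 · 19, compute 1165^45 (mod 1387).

1122

Mod 73: 1165 ≡ 70; 70^45 ≡ 27 (mod 73).
Mod 19: 1165 ≡ 6; by Fermat, exponent reduces to 45 mod 18 = 9; 6^9 ≡ 1 (mod 19).
Combine by CRT: x ≡ 27 (mod 73), x ≡ 1 (mod 19) ⇒ x ≡ 1122 (mod 1387).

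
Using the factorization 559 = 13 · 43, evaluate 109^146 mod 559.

402

Mod 13: 109 ≡ 5; by Fermat, exponent reduces to 146 mod 12 = 2; 5^2 ≡ 12 (mod 13).
Mod 43: 109 ≡ 23; by Fermat, exponent reduces to 146 mod 42 = 20; 23^20 ≡ 15 (mod 43).
Combine by CRT: x ≡ 12 (mod 13), x ≡ 15 (mod 43) ⇒ x ≡ 402 (mod 559).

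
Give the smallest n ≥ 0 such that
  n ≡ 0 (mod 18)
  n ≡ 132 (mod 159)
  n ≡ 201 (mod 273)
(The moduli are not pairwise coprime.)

72000

gcd(18, 159) = 3 and 3 | (132 − 0), so the pair is consistent; merging gives n ≡ 450 (mod 954), where 954 = lcm(18, 159).
gcd(954, 273) = 3 and 3 | (201 − 450), so the pair is consistent; merging gives n ≡ 72000 (mod 86814), where 86814 = lcm(954, 273).
The solution is unique modulo lcm(18, 159, 273) = 86814.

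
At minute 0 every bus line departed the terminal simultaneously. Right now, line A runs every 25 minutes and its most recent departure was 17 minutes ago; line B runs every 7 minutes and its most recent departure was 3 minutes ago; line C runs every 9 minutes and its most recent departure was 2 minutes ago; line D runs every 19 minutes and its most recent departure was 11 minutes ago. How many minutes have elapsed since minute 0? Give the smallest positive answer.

The moduli are pairwise coprime; N = 25·7·9·19 = 29925.
N/25 = 1197; 1197 ≡ 22 (mod 25); 22·8 ≡ 1, so inverse 8.
N/7 = 4275; 4275 ≡ 5 (mod 7); 5·3 ≡ 1, so inverse 3.
N/9 = 3325; 3325 ≡ 4 (mod 9); 4·7 ≡ 1, so inverse 7.
N/19 = 1575; 1575 ≡ 17 (mod 19); 17·9 ≡ 1, so inverse 9.
t ≡ 17·1197·8 + 3·4275·3 + 2·3325·7 + 11·1575·9 = 403742.
403742 mod 29925 = 14717.

14717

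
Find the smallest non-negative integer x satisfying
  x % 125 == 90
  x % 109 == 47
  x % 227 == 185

400840

Combine the congruences pairwise.
From x ≡ 90 (mod 125) write x = 90 + 125t. Substituting into x ≡ 47 (mod 109) gives 125t ≡ 66 (mod 109), and since 16⁻¹ ≡ 75 (mod 109), t ≡ 45. Hence x ≡ 90 + 125·45 = 5715 (mod 13625).
From x ≡ 5715 (mod 13625) write x = 5715 + 13625t. Substituting into x ≡ 185 (mod 227) gives 13625t ≡ 145 (mod 227), and since 5⁻¹ ≡ 91 (mod 227), t ≡ 29. Hence x ≡ 5715 + 13625·29 = 400840 (mod 3092875).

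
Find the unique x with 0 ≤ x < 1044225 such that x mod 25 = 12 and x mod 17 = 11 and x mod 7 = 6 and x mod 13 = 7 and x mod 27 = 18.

The moduli are pairwise coprime; N = 25·17·7·13·27 = 1044225.
N/25 = 41769; 41769 ≡ 19 (mod 25); 19·4 ≡ 1, so inverse 4.
N/17 = 61425; 61425 ≡ 4 (mod 17); 4·13 ≡ 1, so inverse 13.
N/7 = 149175; 149175 ≡ 5 (mod 7); 5·3 ≡ 1, so inverse 3.
N/13 = 80325; 80325 ≡ 11 (mod 13); 11·6 ≡ 1, so inverse 6.
N/27 = 38675; 38675 ≡ 11 (mod 27); 11·5 ≡ 1, so inverse 5.
x ≡ 12·41769·4 + 11·61425·13 + 6·149175·3 + 7·80325·6 + 18·38675·5 = 20328237.
20328237 mod 1044225 = 487962.

487962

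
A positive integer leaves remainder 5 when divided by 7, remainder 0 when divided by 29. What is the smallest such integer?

145

Combine the congruences pairwise.
From x ≡ 5 (mod 7) write x = 5 + 7t. Substituting into x ≡ 0 (mod 29) gives 7t ≡ 24 (mod 29), and since 7⁻¹ ≡ 25 (mod 29), t ≡ 20. Hence x ≡ 5 + 7·20 = 145 (mod 203).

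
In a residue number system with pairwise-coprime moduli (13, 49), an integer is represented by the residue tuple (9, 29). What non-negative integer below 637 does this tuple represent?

From x ≡ 9 (mod 13) write x = 9 + 13t. Substituting into x ≡ 29 (mod 49) gives 13t ≡ 20 (mod 49), and since 13⁻¹ ≡ 34 (mod 49), t ≡ 43. Hence x ≡ 9 + 13·43 = 568 (mod 637).

568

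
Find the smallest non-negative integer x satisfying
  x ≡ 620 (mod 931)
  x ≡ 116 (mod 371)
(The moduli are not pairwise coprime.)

Combine the congruences pairwise.
gcd(931, 371) = 7 and 7 | (116 − 620), so the pair is consistent; merging gives x ≡ 14585 (mod 49343), where 49343 = lcm(931, 371).
The solution is unique modulo lcm(931, 371) = 49343.

14585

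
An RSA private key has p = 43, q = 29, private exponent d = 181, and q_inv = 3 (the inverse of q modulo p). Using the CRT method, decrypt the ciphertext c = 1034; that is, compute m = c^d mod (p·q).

d_p = d mod (p−1) = 181 mod 42 = 13; d_q = d mod (q−1) = 13.
m₁ = c^(d_p) mod p: c ≡ 2 (mod 43), and 2^13 mod 43 = 22.
m₂ = c^(d_q) mod q: c ≡ 19 (mod 29), and 19^13 mod 29 = 3.
h = q_inv·(m₁ − m₂) mod p = 3·(22 − 3) mod 43 = 14.
m = m₂ + h·q = 3 + 14·29 = 409.

409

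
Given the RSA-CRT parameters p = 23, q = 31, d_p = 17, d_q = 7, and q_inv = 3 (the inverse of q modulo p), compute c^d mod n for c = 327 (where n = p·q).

291

m₁ = c^(d_p) mod p: c ≡ 5 (mod 23), and 5^17 mod 23 = 15.
m₂ = c^(d_q) mod q: c ≡ 17 (mod 31), and 17^7 mod 31 = 12.
h = q_inv·(m₁ − m₂) mod p = 3·(15 − 12) mod 23 = 9.
m = m₂ + h·q = 12 + 9·31 = 291.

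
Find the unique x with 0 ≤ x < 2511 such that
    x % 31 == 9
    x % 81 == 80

2024

Combine the congruences pairwise.
From x ≡ 9 (mod 31) write x = 9 + 31t. Substituting into x ≡ 80 (mod 81) gives 31t ≡ 71 (mod 81), and since 31⁻¹ ≡ 34 (mod 81), t ≡ 65. Hence x ≡ 9 + 31·65 = 2024 (mod 2511).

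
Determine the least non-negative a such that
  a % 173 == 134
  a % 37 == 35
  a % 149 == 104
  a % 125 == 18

89658768

From a ≡ 134 (mod 173) write a = 134 + 173t. Substituting into a ≡ 35 (mod 37) gives 173t ≡ 12 (mod 37), and since 25⁻¹ ≡ 3 (mod 37), t ≡ 36. Hence a ≡ 134 + 173·36 = 6362 (mod 6401).
From a ≡ 6362 (mod 6401) write a = 6362 + 6401t. Substituting into a ≡ 104 (mod 149) gives 6401t ≡ 0 (mod 149), and since 143⁻¹ ≡ 124 (mod 149), t ≡ 0. Hence a ≡ 6362 + 6401·0 = 6362 (mod 953749).
From a ≡ 6362 (mod 953749) write a = 6362 + 953749t. Substituting into a ≡ 18 (mod 125) gives 953749t ≡ 31 (mod 125), and since 124⁻¹ ≡ 124 (mod 125), t ≡ 94. Hence a ≡ 6362 + 953749·94 = 89658768 (mod 119218625).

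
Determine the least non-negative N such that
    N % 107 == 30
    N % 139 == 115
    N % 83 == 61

415725

The moduli are pairwise coprime; M = 107·139·83 = 1234459.
M/107 = 11537; 11537 ≡ 88 (mod 107); 88·45 ≡ 1, so inverse 45.
M/139 = 8881; 8881 ≡ 124 (mod 139); 124·37 ≡ 1, so inverse 37.
M/83 = 14873; 14873 ≡ 16 (mod 83); 16·26 ≡ 1, so inverse 26.
N ≡ 30·11537·45 + 115·8881·37 + 61·14873·26 = 76952183.
76952183 mod 1234459 = 415725.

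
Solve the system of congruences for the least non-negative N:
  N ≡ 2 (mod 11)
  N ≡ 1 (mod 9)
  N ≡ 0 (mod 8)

The moduli are pairwise coprime; M = 11·9·8 = 792.
M/11 = 72; 72 ≡ 6 (mod 11); 6·2 ≡ 1, so inverse 2.
M/9 = 88; 88 ≡ 7 (mod 9); 7·4 ≡ 1, so inverse 4.
M/8 = 99; 99 ≡ 3 (mod 8); 3·3 ≡ 1, so inverse 3.
N ≡ 2·72·2 + 1·88·4 + 0·99·3 = 640.
640 mod 792 = 640.

640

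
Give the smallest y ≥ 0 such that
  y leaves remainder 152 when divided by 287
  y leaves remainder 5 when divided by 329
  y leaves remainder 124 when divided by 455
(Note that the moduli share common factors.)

Combine the congruences pairwise.
gcd(287, 329) = 7 and 7 | (5 − 152), so the pair is consistent; merging gives y ≡ 7901 (mod 13489), where 13489 = lcm(287, 329).
gcd(13489, 455) = 7 and 7 | (124 − 7901), so the pair is consistent; merging gives y ≡ 506994 (mod 876785), where 876785 = lcm(13489, 455).
The solution is unique modulo lcm(287, 329, 455) = 876785.

506994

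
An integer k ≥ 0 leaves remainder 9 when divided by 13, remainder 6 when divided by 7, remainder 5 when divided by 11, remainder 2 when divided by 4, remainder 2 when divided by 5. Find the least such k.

The moduli are pairwise coprime; N = 13·7·11·4·5 = 20020.
N/13 = 1540; 1540 ≡ 6 (mod 13); 6·11 ≡ 1, so inverse 11.
N/7 = 2860; 2860 ≡ 4 (mod 7); 4·2 ≡ 1, so inverse 2.
N/11 = 1820; 1820 ≡ 5 (mod 11); 5·9 ≡ 1, so inverse 9.
N/4 = 5005; 5005 ≡ 1 (mod 4), inverse 1.
N/5 = 4004; 4004 ≡ 4 (mod 5); 4·4 ≡ 1, so inverse 4.
k ≡ 9·1540·11 + 6·2860·2 + 5·1820·9 + 2·5005·1 + 2·4004·4 = 310722.
310722 mod 20020 = 10422.

10422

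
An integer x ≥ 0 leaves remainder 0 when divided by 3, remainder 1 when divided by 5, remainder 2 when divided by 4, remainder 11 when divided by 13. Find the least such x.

726

The moduli are pairwise coprime; N = 3·5·4·13 = 780.
N/3 = 260; 260 ≡ 2 (mod 3); 2·2 ≡ 1, so inverse 2.
N/5 = 156; 156 ≡ 1 (mod 5), inverse 1.
N/4 = 195; 195 ≡ 3 (mod 4); 3·3 ≡ 1, so inverse 3.
N/13 = 60; 60 ≡ 8 (mod 13); 8·5 ≡ 1, so inverse 5.
x ≡ 0·260·2 + 1·156·1 + 2·195·3 + 11·60·5 = 4626.
4626 mod 780 = 726.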